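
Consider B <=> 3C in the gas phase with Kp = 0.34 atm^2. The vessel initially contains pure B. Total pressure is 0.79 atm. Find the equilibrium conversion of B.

Let X = conversion of B (basis 1 mol B); extent of reaction ξ = X.
At extent ξ: n_B = 1 − X; n_C = 3X.
n_T = Σnᵢ = 1 + 2X.
Mole fractions y_i = n_i/n_T; Kp = p_C^3 / (p_B) with p_i = y_i·P.
Substituting and setting equal to 0.34 atm^2 gives a polynomial in X; the root in (0,1) is X = 0.334.

X = 0.334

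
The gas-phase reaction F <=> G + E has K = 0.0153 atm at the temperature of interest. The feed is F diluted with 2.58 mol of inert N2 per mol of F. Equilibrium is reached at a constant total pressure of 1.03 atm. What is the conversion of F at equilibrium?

X = 0.211

Basis: 1 mol F initially; let X = conversion of F. Extent ξ = X.
Mole table: n_F = 1 − X; n_G = X; n_E = X; n_I = 2.58 (inert).
Total moles n_T = 3.58 + X.
y_i = n_i/n_T, p_i = y_i·P. K = p_G p_E / (p_F).
Setting this equal to 0.0153 atm and taking the physical root (0 < X < 1) gives X = 0.211.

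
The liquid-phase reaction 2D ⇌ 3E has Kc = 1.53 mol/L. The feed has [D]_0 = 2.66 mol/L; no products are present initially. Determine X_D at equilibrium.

X = 0.396

Let X = conversion of D; extent ξ = 2.66X/2 mol/L.
Concentrations: [D] = 2.66 − 2.66X; [E] = 3.99X.
Kc = [E]^3 / ([D]^2).
Equating to 1.53 mol/L: the physical root is X = 0.396.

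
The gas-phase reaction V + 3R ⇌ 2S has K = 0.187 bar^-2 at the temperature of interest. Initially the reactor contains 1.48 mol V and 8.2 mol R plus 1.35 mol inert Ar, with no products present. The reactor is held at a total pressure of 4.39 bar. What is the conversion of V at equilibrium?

Basis: 1.48 mol V initially; let X = conversion of V. Extent ξ = 1.48X.
At extent ξ: n_V = 1.48 − 1.48X; n_R = 8.2 − 4.44X; n_S = 2.96X; n_I = 1.35 (inert).
Total moles n_T = 11 − 2.96X.
With p_i = (n_i/n_T)P, K = p_S^2 / (p_V p_R^3).
Equating to 0.187 bar^-2 and solving on 0 < X < 1: X = 0.638.

X = 0.638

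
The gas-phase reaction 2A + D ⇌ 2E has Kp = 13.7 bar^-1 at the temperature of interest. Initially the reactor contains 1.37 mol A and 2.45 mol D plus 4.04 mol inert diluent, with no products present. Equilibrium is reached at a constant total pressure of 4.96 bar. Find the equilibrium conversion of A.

X = 0.808

Basis: 1.37 mol A initially; let X = conversion of A. Extent ξ = 0.685X.
Species balance: n_A = 1.37 − 1.37X; n_D = 2.45 − 0.685X; n_E = 1.37X; n_I = 4.04 (inert).
n_T = Σnᵢ = 7.86 − 0.685X.
Mole fractions y_i = n_i/n_T; Kp = p_E^2 / (p_A^2 p_D) with p_i = y_i·P.
Substituting and setting equal to 13.7 bar^-1 gives a polynomial in X; the root in (0,1) is X = 0.808.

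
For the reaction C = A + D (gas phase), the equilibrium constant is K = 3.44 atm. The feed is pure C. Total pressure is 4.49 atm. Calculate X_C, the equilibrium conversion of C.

X = 0.659

Take 1 mol C as basis and let X be its fractional conversion, so ξ = X.
Species balance: n_C = 1 − X; n_A = X; n_D = X.
Total moles n_T = 1 + X.
y_i = n_i/n_T, p_i = y_i·P. K = p_A p_D / (p_C).
Setting this equal to 3.44 atm and taking the physical root (0 < X < 1) gives X = 0.659.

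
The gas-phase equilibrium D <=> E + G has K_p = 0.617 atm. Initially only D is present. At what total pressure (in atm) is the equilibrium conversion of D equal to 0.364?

Take 1 mol D as basis and let X be its fractional conversion, so ξ = X.
Moles: n_D = 1 − X; n_E = X; n_G = X.
Total moles n_T = 1 + X.
K_p = p_E p_G / (p_D) with p_i = (n_i/n_T)·P.
At X = 0.364: the mole-fraction product g(X) = Π y_i^ν_i = 0.1527. Since K_p = g(X)·P^{1}, P = (K_p/g)^(1/1) = (0.617/0.1527)^(1/1) = 4.04 atm.

P = 4.04 atm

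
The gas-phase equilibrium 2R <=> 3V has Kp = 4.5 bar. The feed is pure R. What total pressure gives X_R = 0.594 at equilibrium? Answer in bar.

Let X = conversion of R (basis 1 mol R); extent of reaction ξ = 0.5X.
At extent ξ: n_R = 1 − X; n_V = 1.5X.
n_T = Σnᵢ = 1 + 0.5X.
Kp = p_V^3 / (p_R^2) with p_i = (n_i/n_T)·P.
At X = 0.594: the mole-fraction product g(X) = Π y_i^ν_i = 3.309. Since Kp = g(X)·P^{1}, P = (Kp/g)^(1/1) = (4.5/3.309)^(1/1) = 1.36 bar.

P = 1.36 bar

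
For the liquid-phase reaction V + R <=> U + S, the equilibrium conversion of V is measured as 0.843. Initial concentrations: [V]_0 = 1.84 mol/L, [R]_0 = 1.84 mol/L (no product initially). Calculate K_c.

K_c = 28.8

Let X = conversion of V.
Concentrations: [V] = 1.84 − 1.84X; [R] = 1.84 − 1.84X; [U] = 1.84X; [S] = 1.84X.
At X = 0.843: [V] = 0.289, [R] = 0.289, [U] = 1.55, [S] = 1.55.
K_c = [U] [S] / ([V] [R]) = 28.8.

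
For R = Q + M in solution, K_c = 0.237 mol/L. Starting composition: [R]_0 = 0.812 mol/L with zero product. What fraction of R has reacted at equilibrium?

X = 0.414

Let X = conversion of R; extent ξ = 0.812·X mol/L.
Concentrations: [R] = 0.812 − 0.812X; [Q] = 0.812X; [M] = 0.812X.
K_c = [Q] [M] / ([R]).
Solving K_c = 0.237 for X ∈ (0,1): X = 0.414.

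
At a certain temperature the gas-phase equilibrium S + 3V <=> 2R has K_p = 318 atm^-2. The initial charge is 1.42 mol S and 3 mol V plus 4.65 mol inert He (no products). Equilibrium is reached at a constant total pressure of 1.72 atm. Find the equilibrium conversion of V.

X = 0.793

Basis: 3 mol V initially; let X = conversion of V. Extent ξ = X.
Mole table: n_S = 1.42 − X; n_V = 3 − 3X; n_R = 2X; n_I = 4.65 (inert).
n_T = Σnᵢ = 9.07 − 2X.
Mole fractions y_i = n_i/n_T; K_p = p_R^2 / (p_S p_V^3) with p_i = y_i·P.
Setting this equal to 318 atm^-2 and taking the physical root (0 < X < 1) gives X = 0.793.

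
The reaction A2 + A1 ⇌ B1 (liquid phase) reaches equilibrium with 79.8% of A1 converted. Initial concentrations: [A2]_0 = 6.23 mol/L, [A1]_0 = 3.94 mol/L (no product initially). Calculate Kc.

Kc = 1.28 L/mol

Let X = conversion of A1.
Concentrations: [A2] = 6.23 − 3.94X; [A1] = 3.94 − 3.94X; [B1] = 3.94X.
At X = 0.798: [A2] = 3.09, [A1] = 0.796, [B1] = 3.14.
Kc = [B1] / ([A2] [A1]) = 1.28 L/mol.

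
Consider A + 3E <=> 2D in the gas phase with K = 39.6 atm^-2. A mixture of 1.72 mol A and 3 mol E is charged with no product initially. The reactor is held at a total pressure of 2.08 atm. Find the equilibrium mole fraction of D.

y_D = 0.530

Basis: 3 mol E initially; let X = conversion of E. Extent ξ = X.
Mole table: n_A = 1.72 − X; n_E = 3 − 3X; n_D = 2X.
Summing: n_T = 4.72 − 2X.
Mole fractions y_i = n_i/n_T; K = p_D^2 / (p_A p_E^3) with p_i = y_i·P.
Substituting and setting equal to 39.6 atm^-2 gives a polynomial in X; the root in (0,1) is X = 0.817.
Then n_D = 1.63, n_T = 3.09, so y_D = 0.530.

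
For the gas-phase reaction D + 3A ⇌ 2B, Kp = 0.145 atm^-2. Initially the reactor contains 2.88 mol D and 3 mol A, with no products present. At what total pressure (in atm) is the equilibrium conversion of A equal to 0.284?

P = 1.56 atm

Let X = conversion of A (basis 3 mol A); extent of reaction ξ = X.
Mole table: n_D = 2.88 − X; n_A = 3 − 3X; n_B = 2X.
n_T = Σnᵢ = 5.88 − 2X.
Kp = p_B^2 / (p_D p_A^3) with p_i = (n_i/n_T)·P.
At X = 0.284: the mole-fraction product g(X) = Π y_i^ν_i = 0.3538. Since Kp = g(X)·P^{-2}, P = (g/Kp)^(1/2) = (0.3538/0.145)^(1/2) = 1.56 atm.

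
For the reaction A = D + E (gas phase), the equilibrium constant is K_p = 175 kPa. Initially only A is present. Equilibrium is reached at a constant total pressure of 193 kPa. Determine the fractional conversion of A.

Basis: 1 mol A initially; let X = conversion of A. Extent ξ = X.
Moles: n_A = 1 − X; n_D = X; n_E = X.
n_T = Σnᵢ = 1 + X.
Mole fractions y_i = n_i/n_T; K_p = p_D p_E / (p_A) with p_i = y_i·P.
Equating to 175 kPa and solving on 0 < X < 1: X = 0.690.

X = 0.690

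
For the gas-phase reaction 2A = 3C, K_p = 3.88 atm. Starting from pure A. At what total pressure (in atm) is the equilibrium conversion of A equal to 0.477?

P = 3.59 atm

Take 1 mol A as basis and let X be its fractional conversion, so ξ = 0.5X.
At extent ξ: n_A = 1 − X; n_C = 1.5X.
Summing: n_T = 1 + 0.5X.
K_p = p_C^3 / (p_A^2) with p_i = (n_i/n_T)·P.
At X = 0.477: the mole-fraction product g(X) = Π y_i^ν_i = 1.081. Since K_p = g(X)·P^{1}, P = (K_p/g)^(1/1) = (3.88/1.081)^(1/1) = 3.59 atm.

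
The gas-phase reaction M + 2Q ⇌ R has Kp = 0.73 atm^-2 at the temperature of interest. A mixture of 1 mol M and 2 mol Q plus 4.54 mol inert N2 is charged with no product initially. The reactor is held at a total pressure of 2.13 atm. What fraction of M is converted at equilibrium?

Let X = conversion of M (basis 1 mol M); extent of reaction ξ = X.
Species balance: n_M = 1 − X; n_Q = 2 − 2X; n_R = X; n_I = 4.54 (inert).
Summing: n_T = 7.54 − 2X.
Mole fractions y_i = n_i/n_T; Kp = p_R / (p_M p_Q^2) with p_i = y_i·P.
Substituting and setting equal to 0.73 atm^-2 gives a polynomial in X; the root in (0,1) is X = 0.154.

X = 0.154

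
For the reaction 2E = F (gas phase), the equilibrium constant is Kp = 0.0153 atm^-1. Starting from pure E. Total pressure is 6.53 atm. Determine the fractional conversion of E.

Let X = conversion of E (basis 1 mol E); extent of reaction ξ = 0.5X.
Species balance: n_E = 1 − X; n_F = 0.5X.
Total moles n_T = 1 − 0.5X.
With p_i = (n_i/n_T)P, Kp = p_F / (p_E^2).
This yields a degree-2 equation in X; solving on (0,1), X = 0.155.

X = 0.155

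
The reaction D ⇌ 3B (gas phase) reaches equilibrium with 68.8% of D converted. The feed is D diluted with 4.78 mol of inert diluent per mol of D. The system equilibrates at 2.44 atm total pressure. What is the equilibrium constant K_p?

K_p = 3.28 atm^2

Let X = conversion of D (basis 1 mol D); extent of reaction ξ = X.
Species balance: n_D = 1 − X; n_B = 3X; n_I = 4.78 (inert).
Summing: n_T = 5.78 + 2X.
At X = 0.688: n_D = 0.312, n_B = 2.06, n_T = 7.16.
p_i = (n_i/n_T)·P. K_p = p_B^3 / (p_D) = 3.28 atm^2.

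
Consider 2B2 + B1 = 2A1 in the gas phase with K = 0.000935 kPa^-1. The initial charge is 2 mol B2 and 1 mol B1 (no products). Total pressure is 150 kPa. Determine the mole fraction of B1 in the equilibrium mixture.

y_B1 = 0.294

Take 2 mol B2 as basis and let X be its fractional conversion, so ξ = X.
Moles: n_B2 = 2 − 2X; n_B1 = 1 − X; n_A1 = 2X.
Total moles n_T = 3 − X.
Mole fractions y_i = n_i/n_T; K = p_A1^2 / (p_B2^2 p_B1) with p_i = y_i·P.
Substituting and setting equal to 0.000935 kPa^-1 gives a polynomial in X; the root in (0,1) is X = 0.169.
Then n_B1 = 0.831, n_T = 2.83, so y_B1 = 0.294.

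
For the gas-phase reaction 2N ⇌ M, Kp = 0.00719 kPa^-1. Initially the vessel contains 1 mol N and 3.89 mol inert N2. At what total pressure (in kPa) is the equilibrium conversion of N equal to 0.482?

P = 581 kPa

Let X = conversion of N (basis 1 mol N); extent of reaction ξ = 0.5X.
At extent ξ: n_N = 1 − X; n_M = 0.5X; n_I = 3.89 (inert).
n_T = Σnᵢ = 4.89 − 0.5X.
Kp = p_M / (p_N^2) with p_i = (n_i/n_T)·P.
At X = 0.482: the mole-fraction product g(X) = Π y_i^ν_i = 4.176. Since Kp = g(X)·P^{-1}, P = (g/Kp)^(1/1) = (4.176/0.00719)^(1/1) = 581 kPa.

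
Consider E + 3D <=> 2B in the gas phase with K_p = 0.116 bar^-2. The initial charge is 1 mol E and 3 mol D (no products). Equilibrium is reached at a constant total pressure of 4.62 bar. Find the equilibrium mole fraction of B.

Basis: 1 mol E initially; let X = conversion of E. Extent ξ = X.
Moles: n_E = 1 − X; n_D = 3 − 3X; n_B = 2X.
n_T = Σnᵢ = 4 − 2X.
y_i = n_i/n_T, p_i = y_i·P. K_p = p_B^2 / (p_E p_D^3).
Equating to 0.116 bar^-2 and solving on 0 < X < 1: X = 0.427.
Then n_B = 0.854, n_T = 3.15, so y_B = 0.271.

y_B = 0.271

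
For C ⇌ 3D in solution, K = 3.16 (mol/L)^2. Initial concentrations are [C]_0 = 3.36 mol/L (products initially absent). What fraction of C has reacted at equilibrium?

Let X = conversion of C; extent ξ = 3.36·X mol/L.
Concentrations: [C] = 3.36 − 3.36X; [D] = 10.1X.
K = [D]^3 / ([C]).
This equals 3.16 at X = 0.202 (the root in 0 < X < 1).

X = 0.202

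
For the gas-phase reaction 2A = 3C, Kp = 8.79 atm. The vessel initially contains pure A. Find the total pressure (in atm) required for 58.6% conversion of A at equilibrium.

Take 1 mol A as basis and let X be its fractional conversion, so ξ = 0.5X.
Moles: n_A = 1 − X; n_C = 1.5X.
Summing: n_T = 1 + 0.5X.
Kp = p_C^3 / (p_A^2) with p_i = (n_i/n_T)·P.
At X = 0.586: the mole-fraction product g(X) = Π y_i^ν_i = 3.065. Since Kp = g(X)·P^{1}, P = (Kp/g)^(1/1) = (8.79/3.065)^(1/1) = 2.87 atm.

P = 2.87 atm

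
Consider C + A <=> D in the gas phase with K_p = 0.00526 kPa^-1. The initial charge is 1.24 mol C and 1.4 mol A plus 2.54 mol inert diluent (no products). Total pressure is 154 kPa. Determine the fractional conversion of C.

Basis: 1.24 mol C initially; let X = conversion of C. Extent ξ = 1.24X.
Species balance: n_C = 1.24 − 1.24X; n_A = 1.4 − 1.24X; n_D = 1.24X; n_I = 2.54 (inert).
n_T = Σnᵢ = 5.18 − 1.24X.
With p_i = (n_i/n_T)P, K_p = p_D / (p_C p_A).
This yields a degree-2 equation in X; solving on (0,1), X = 0.163.

X = 0.163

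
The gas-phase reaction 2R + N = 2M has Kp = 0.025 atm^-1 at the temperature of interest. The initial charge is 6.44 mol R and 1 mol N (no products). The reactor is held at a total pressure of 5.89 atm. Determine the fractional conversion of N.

X = 0.338

Take 1 mol N as basis and let X be its fractional conversion, so ξ = X.
Moles: n_R = 6.44 − 2X; n_N = 1 − X; n_M = 2X.
n_T = Σnᵢ = 7.44 − X.
With p_i = (n_i/n_T)P, Kp = p_M^2 / (p_R^2 p_N).
Equating to 0.025 atm^-1 and solving on 0 < X < 1: X = 0.338.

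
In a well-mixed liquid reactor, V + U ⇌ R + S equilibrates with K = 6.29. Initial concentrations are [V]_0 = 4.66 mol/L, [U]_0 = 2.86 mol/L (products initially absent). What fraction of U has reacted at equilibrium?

Let X = conversion of U; extent ξ = 2.86·X mol/L.
Concentrations: [V] = 4.66 − 2.86X; [U] = 2.86 − 2.86X; [R] = 2.86X; [S] = 2.86X.
K = [R] [S] / ([V] [U]).
Setting equal to 6.29 and solving for X on (0,1) gives X = 0.852.

X = 0.852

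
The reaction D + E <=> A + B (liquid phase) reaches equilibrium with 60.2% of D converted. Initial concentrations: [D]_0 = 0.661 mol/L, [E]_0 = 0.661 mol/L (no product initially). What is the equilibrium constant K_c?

K_c = 2.29

Let X = conversion of D.
Concentrations: [D] = 0.661 − 0.661X; [E] = 0.661 − 0.661X; [A] = 0.661X; [B] = 0.661X.
At X = 0.602: [D] = 0.263, [E] = 0.263, [A] = 0.398, [B] = 0.398.
K_c = [A] [B] / ([D] [E]) = 2.29.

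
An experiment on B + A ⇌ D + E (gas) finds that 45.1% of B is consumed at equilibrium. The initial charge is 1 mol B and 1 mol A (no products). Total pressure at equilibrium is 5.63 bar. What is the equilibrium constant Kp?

Let X = conversion of B (basis 1 mol B); extent of reaction ξ = X.
Mole table: n_B = 1 − X; n_A = 1 − X; n_D = X; n_E = X.
Total moles n_T = 2 (Δν = 0, constant).
At X = 0.451: n_B = 0.549, n_A = 0.549, n_D = 0.451, n_E = 0.451, n_T = 2.
p_i = (n_i/n_T)·P. Kp = p_D p_E / (p_B p_A) = 0.675.

Kp = 0.675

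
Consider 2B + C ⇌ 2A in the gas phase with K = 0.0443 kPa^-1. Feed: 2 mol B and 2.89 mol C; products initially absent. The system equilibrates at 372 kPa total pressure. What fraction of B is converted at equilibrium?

X = 0.745

Basis: 2 mol B initially; let X = conversion of B. Extent ξ = X.
Species balance: n_B = 2 − 2X; n_C = 2.89 − X; n_A = 2X.
n_T = Σnᵢ = 4.89 − X.
y_i = n_i/n_T, p_i = y_i·P. K = p_A^2 / (p_B^2 p_C).
Setting this equal to 0.0443 kPa^-1 and taking the physical root (0 < X < 1) gives X = 0.745.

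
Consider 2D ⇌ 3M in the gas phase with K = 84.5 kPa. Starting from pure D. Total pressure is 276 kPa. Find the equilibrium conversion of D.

Take 1 mol D as basis and let X be its fractional conversion, so ξ = 0.5X.
Mole table: n_D = 1 − X; n_M = 1.5X.
Summing: n_T = 1 + 0.5X.
Mole fractions y_i = n_i/n_T; K = p_M^3 / (p_D^2) with p_i = y_i·P.
Substituting and setting equal to 84.5 kPa gives a polynomial in X; the root in (0,1) is X = 0.354.

X = 0.354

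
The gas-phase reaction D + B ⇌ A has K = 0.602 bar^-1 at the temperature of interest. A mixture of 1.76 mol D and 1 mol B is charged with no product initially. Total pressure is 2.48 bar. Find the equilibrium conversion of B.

X = 0.458

Take 1 mol B as basis and let X be its fractional conversion, so ξ = X.
At extent ξ: n_D = 1.76 − X; n_B = 1 − X; n_A = X.
Summing: n_T = 2.76 − X.
Mole fractions y_i = n_i/n_T; K = p_A / (p_D p_B) with p_i = y_i·P.
Substituting and setting equal to 0.602 bar^-1 gives a polynomial in X; the root in (0,1) is X = 0.458.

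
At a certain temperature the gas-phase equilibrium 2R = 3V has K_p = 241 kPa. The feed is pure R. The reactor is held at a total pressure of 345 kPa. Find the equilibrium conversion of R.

X = 0.433

Take 1 mol R as basis and let X be its fractional conversion, so ξ = 0.5X.
Mole table: n_R = 1 − X; n_V = 1.5X.
Summing: n_T = 1 + 0.5X.
With p_i = (n_i/n_T)P, K_p = p_V^3 / (p_R^2).
This yields a degree-3 equation in X; solving on (0,1), X = 0.433.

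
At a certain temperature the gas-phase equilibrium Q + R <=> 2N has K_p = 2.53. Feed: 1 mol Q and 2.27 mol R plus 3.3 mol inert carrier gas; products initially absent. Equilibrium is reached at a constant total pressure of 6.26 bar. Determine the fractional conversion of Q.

Let X = conversion of Q (basis 1 mol Q); extent of reaction ξ = X.
Moles: n_Q = 1 − X; n_R = 2.27 − X; n_N = 2X; n_I = 3.3 (inert).
n_T stays at 6.57 (no change in mole number).
y_i = n_i/n_T, p_i = y_i·P. K_p = p_N^2 / (p_Q p_R).
Setting this equal to 2.53 and taking the physical root (0 < X < 1) gives X = 0.625.

X = 0.625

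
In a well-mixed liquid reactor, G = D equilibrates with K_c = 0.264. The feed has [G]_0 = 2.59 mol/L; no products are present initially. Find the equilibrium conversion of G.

X = 0.209

Let X = conversion of G; extent ξ = 2.59·X mol/L.
Concentrations: [G] = 2.59 − 2.59X; [D] = 2.59X.
K_c = [D] / ([G]).
This equals 0.264 at X = 0.209 (the root in 0 < X < 1).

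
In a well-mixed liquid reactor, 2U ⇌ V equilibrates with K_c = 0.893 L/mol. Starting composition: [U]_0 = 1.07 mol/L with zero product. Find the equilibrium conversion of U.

Let X = conversion of U; extent ξ = 1.07X/2 mol/L.
Concentrations: [U] = 1.07 − 1.07X; [V] = 0.535X.
K_c = [V] / ([U]^2).
This equals 0.893 at X = 0.492 (the root in 0 < X < 1).

X = 0.492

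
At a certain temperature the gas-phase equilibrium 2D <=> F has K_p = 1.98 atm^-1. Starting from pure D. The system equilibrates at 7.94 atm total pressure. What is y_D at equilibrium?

Let X = conversion of D (basis 1 mol D); extent of reaction ξ = 0.5X.
Species balance: n_D = 1 − X; n_F = 0.5X.
Total moles n_T = 1 − 0.5X.
With p_i = (n_i/n_T)P, K_p = p_F / (p_D^2).
This yields a degree-2 equation in X; solving on (0,1), X = 0.875.
Then n_D = 0.125, n_T = 0.563, so y_D = 0.222.

y_D = 0.222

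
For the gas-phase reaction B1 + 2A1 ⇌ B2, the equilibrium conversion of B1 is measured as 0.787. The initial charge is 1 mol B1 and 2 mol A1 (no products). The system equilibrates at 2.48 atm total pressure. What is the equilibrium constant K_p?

K_p = 6.73 atm^-2

Take 1 mol B1 as basis and let X be its fractional conversion, so ξ = X.
Species balance: n_B1 = 1 − X; n_A1 = 2 − 2X; n_B2 = X.
Total moles n_T = 3 − 2X.
At X = 0.787: n_B1 = 0.213, n_A1 = 0.426, n_B2 = 0.787, n_T = 1.43.
p_i = (n_i/n_T)·P. K_p = p_B2 / (p_B1 p_A1^2) = 6.73 atm^-2.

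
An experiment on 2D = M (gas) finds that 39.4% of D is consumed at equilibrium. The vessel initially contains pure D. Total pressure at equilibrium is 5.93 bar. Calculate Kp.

Kp = 0.0726 bar^-1

Let X = conversion of D (basis 1 mol D); extent of reaction ξ = 0.5X.
Species balance: n_D = 1 − X; n_M = 0.5X.
n_T = Σnᵢ = 1 − 0.5X.
At X = 0.394: n_D = 0.606, n_M = 0.197, n_T = 0.803.
p_i = (n_i/n_T)·P. Kp = p_M / (p_D^2) = 0.0726 bar^-1.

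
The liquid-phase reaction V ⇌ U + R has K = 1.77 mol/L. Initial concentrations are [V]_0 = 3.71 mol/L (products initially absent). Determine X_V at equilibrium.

X = 0.492

Let X = conversion of V; extent ξ = 3.71·X mol/L.
Concentrations: [V] = 3.71 − 3.71X; [U] = 3.71X; [R] = 3.71X.
K = [U] [R] / ([V]).
This equals 1.77 at X = 0.492 (the root in 0 < X < 1).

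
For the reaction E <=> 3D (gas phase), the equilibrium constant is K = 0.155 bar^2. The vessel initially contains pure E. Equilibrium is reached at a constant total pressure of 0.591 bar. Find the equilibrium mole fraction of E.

Let X = conversion of E (basis 1 mol E); extent of reaction ξ = X.
Mole table: n_E = 1 − X; n_D = 3X.
n_T = Σnᵢ = 1 + 2X.
With p_i = (n_i/n_T)P, K = p_D^3 / (p_E).
Equating to 0.155 bar^2 and solving on 0 < X < 1: X = 0.310.
Then n_E = 0.69, n_T = 1.62, so y_E = 0.426.

y_E = 0.426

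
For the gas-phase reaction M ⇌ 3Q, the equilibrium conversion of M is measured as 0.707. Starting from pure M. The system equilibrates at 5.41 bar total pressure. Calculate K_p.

K_p = 164 bar^2

Basis: 1 mol M initially; let X = conversion of M. Extent ξ = X.
Moles: n_M = 1 − X; n_Q = 3X.
Total moles n_T = 1 + 2X.
At X = 0.707: n_M = 0.293, n_Q = 2.12, n_T = 2.41.
p_i = (n_i/n_T)·P. K_p = p_Q^3 / (p_M) = 164 bar^2.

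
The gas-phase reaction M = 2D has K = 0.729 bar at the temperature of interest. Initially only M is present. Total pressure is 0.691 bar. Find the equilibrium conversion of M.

X = 0.457

Take 1 mol M as basis and let X be its fractional conversion, so ξ = X.
At extent ξ: n_M = 1 − X; n_D = 2X.
Total moles n_T = 1 + X.
With p_i = (n_i/n_T)P, K = p_D^2 / (p_M).
Setting this equal to 0.729 bar and taking the physical root (0 < X < 1) gives X = 0.457.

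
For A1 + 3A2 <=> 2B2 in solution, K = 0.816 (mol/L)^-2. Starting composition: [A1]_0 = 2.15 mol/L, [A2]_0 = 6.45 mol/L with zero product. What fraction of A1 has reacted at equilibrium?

Let X = conversion of A1; extent ξ = 2.15·X mol/L.
Concentrations: [A1] = 2.15 − 2.15X; [A2] = 6.45 − 6.45X; [B2] = 4.3X.
K = [B2]^2 / ([A1] [A2]^3).
Setting equal to 0.816 and solving for X on (0,1) gives X = 0.643.

X = 0.643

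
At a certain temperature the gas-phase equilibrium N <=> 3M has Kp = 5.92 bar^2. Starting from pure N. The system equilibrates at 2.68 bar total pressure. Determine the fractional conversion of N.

X = 0.389

Take 1 mol N as basis and let X be its fractional conversion, so ξ = X.
Moles: n_N = 1 − X; n_M = 3X.
n_T = Σnᵢ = 1 + 2X.
y_i = n_i/n_T, p_i = y_i·P. Kp = p_M^3 / (p_N).
Substituting and setting equal to 5.92 bar^2 gives a polynomial in X; the root in (0,1) is X = 0.389.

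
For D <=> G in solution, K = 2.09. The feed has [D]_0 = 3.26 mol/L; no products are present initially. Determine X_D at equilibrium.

X = 0.676

Let X = conversion of D; extent ξ = 3.26·X mol/L.
Concentrations: [D] = 3.26 − 3.26X; [G] = 3.26X.
K = [G] / ([D]).
Equating to 2.09: the physical root is X = 0.676.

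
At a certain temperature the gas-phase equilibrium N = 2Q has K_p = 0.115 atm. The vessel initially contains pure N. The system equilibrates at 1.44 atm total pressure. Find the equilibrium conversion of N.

X = 0.140

Basis: 1 mol N initially; let X = conversion of N. Extent ξ = X.
Species balance: n_N = 1 − X; n_Q = 2X.
n_T = Σnᵢ = 1 + X.
y_i = n_i/n_T, p_i = y_i·P. K_p = p_Q^2 / (p_N).
Equating to 0.115 atm and solving on 0 < X < 1: X = 0.140.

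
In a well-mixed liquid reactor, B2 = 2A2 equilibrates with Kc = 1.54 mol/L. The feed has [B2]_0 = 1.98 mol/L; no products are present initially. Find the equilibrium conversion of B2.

Let X = conversion of B2; extent ξ = 1.98·X mol/L.
Concentrations: [B2] = 1.98 − 1.98X; [A2] = 3.96X.
Kc = [A2]^2 / ([B2]).
Solving Kc = 1.54 for X ∈ (0,1): X = 0.354.

X = 0.354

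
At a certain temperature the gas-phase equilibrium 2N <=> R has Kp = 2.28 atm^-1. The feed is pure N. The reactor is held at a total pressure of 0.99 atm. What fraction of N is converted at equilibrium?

X = 0.684

Let X = conversion of N (basis 1 mol N); extent of reaction ξ = 0.5X.
Species balance: n_N = 1 − X; n_R = 0.5X.
Summing: n_T = 1 − 0.5X.
y_i = n_i/n_T, p_i = y_i·P. Kp = p_R / (p_N^2).
Substituting and setting equal to 2.28 atm^-1 gives a polynomial in X; the root in (0,1) is X = 0.684.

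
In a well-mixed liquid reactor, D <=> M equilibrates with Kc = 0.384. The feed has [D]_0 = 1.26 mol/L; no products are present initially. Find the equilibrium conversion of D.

X = 0.277

Let X = conversion of D; extent ξ = 1.26·X mol/L.
Concentrations: [D] = 1.26 − 1.26X; [M] = 1.26X.
Kc = [M] / ([D]).
Solving Kc = 0.384 for X ∈ (0,1): X = 0.277.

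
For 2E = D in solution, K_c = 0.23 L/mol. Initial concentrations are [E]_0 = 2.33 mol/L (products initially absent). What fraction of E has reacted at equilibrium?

X = 0.394

Let X = conversion of E; extent ξ = 2.33X/2 mol/L.
Concentrations: [E] = 2.33 − 2.33X; [D] = 1.17X.
K_c = [D] / ([E]^2).
Equating to 0.23 L/mol: the physical root is X = 0.394.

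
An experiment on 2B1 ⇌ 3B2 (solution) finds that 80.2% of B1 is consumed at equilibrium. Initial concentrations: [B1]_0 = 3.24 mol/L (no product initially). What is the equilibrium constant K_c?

K_c = 144 mol/L

Let X = conversion of B1.
Concentrations: [B1] = 3.24 − 3.24X; [B2] = 4.86X.
At X = 0.802: [B1] = 0.642, [B2] = 3.9.
K_c = [B2]^3 / ([B1]^2) = 144 mol/L.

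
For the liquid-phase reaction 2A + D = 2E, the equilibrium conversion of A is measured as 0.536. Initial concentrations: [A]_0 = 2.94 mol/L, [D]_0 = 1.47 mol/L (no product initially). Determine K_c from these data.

K_c = 1.96 L/mol

Let X = conversion of A.
Concentrations: [A] = 2.94 − 2.94X; [D] = 1.47 − 1.47X; [E] = 2.94X.
At X = 0.536: [A] = 1.36, [D] = 0.682, [E] = 1.58.
K_c = [E]^2 / ([A]^2 [D]) = 1.96 L/mol.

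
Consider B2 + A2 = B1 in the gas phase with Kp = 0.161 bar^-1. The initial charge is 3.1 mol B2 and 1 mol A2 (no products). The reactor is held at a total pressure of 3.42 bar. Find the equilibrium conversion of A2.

X = 0.289

Let X = conversion of A2 (basis 1 mol A2); extent of reaction ξ = X.
Moles: n_B2 = 3.1 − X; n_A2 = 1 − X; n_B1 = X.
Summing: n_T = 4.1 − X.
With p_i = (n_i/n_T)P, Kp = p_B1 / (p_B2 p_A2).
Substituting and setting equal to 0.161 bar^-1 gives a polynomial in X; the root in (0,1) is X = 0.289.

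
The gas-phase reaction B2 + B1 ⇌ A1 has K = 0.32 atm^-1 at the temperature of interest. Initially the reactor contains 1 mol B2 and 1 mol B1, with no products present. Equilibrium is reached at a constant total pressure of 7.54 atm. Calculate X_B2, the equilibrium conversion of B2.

X = 0.459

Take 1 mol B2 as basis and let X be its fractional conversion, so ξ = X.
Species balance: n_B2 = 1 − X; n_B1 = 1 − X; n_A1 = X.
n_T = Σnᵢ = 2 − X.
Mole fractions y_i = n_i/n_T; K = p_A1 / (p_B2 p_B1) with p_i = y_i·P.
This yields a degree-2 equation in X; solving on (0,1), X = 0.459.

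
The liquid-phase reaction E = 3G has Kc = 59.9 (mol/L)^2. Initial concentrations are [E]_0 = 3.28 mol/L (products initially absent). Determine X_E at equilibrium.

X = 0.476

Let X = conversion of E; extent ξ = 3.28·X mol/L.
Concentrations: [E] = 3.28 − 3.28X; [G] = 9.84X.
Kc = [G]^3 / ([E]).
Solving Kc = 59.9 for X ∈ (0,1): X = 0.476.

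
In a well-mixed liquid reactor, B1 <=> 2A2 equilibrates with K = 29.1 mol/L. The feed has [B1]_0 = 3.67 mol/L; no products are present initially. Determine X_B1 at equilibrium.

Let X = conversion of B1; extent ξ = 3.67·X mol/L.
Concentrations: [B1] = 3.67 − 3.67X; [A2] = 7.34X.
K = [A2]^2 / ([B1]).
Equating to 29.1 mol/L: the physical root is X = 0.731.

X = 0.731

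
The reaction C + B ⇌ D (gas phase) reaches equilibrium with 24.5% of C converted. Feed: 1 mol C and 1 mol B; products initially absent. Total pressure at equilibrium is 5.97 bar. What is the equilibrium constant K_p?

Let X = conversion of C (basis 1 mol C); extent of reaction ξ = X.
Moles: n_C = 1 − X; n_B = 1 − X; n_D = X.
Summing: n_T = 2 − X.
At X = 0.245: n_C = 0.755, n_B = 0.755, n_D = 0.245, n_T = 1.75.
p_i = (n_i/n_T)·P. K_p = p_D / (p_C p_B) = 0.126 bar^-1.

K_p = 0.126 bar^-1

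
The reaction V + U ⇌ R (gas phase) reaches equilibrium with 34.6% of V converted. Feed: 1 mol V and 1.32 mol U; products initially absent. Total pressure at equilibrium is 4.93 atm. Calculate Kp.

Kp = 0.217 atm^-1

Let X = conversion of V (basis 1 mol V); extent of reaction ξ = X.
Species balance: n_V = 1 − X; n_U = 1.32 − X; n_R = X.
Summing: n_T = 2.32 − X.
At X = 0.346: n_V = 0.654, n_U = 0.974, n_R = 0.346, n_T = 1.97.
p_i = (n_i/n_T)·P. Kp = p_R / (p_V p_U) = 0.217 atm^-1.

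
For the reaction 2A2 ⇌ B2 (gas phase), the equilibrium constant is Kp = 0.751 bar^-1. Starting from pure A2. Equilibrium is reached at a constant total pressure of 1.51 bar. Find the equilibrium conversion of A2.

X = 0.575

Take 1 mol A2 as basis and let X be its fractional conversion, so ξ = 0.5X.
At extent ξ: n_A2 = 1 − X; n_B2 = 0.5X.
Summing: n_T = 1 − 0.5X.
y_i = n_i/n_T, p_i = y_i·P. Kp = p_B2 / (p_A2^2).
Equating to 0.751 bar^-1 and solving on 0 < X < 1: X = 0.575.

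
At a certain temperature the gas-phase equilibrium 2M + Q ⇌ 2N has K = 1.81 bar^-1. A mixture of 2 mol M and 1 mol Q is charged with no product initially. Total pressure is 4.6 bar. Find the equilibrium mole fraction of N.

y_N = 0.451

Let X = conversion of M (basis 2 mol M); extent of reaction ξ = X.
Species balance: n_M = 2 − 2X; n_Q = 1 − X; n_N = 2X.
Summing: n_T = 3 − X.
y_i = n_i/n_T, p_i = y_i·P. K = p_N^2 / (p_M^2 p_Q).
This yields a degree-3 equation in X; solving on (0,1), X = 0.552.
Then n_N = 1.1, n_T = 2.45, so y_N = 0.451.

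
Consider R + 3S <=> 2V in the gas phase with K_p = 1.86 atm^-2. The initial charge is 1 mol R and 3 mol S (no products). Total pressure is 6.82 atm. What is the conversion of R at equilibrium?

Basis: 1 mol R initially; let X = conversion of R. Extent ξ = X.
Mole table: n_R = 1 − X; n_S = 3 − 3X; n_V = 2X.
Total moles n_T = 4 − 2X.
y_i = n_i/n_T, p_i = y_i·P. K_p = p_V^2 / (p_R p_S^3).
This yields a degree-4 equation in X; solving on (0,1), X = 0.724.

X = 0.724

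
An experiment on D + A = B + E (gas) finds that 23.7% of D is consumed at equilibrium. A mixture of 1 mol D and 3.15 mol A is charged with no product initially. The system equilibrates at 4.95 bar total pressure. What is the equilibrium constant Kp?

Basis: 1 mol D initially; let X = conversion of D. Extent ξ = X.
Moles: n_D = 1 − X; n_A = 3.15 − X; n_B = X; n_E = X.
n_T stays at 4.15 (no change in mole number).
At X = 0.237: n_D = 0.763, n_A = 2.91, n_B = 0.237, n_E = 0.237, n_T = 4.15.
p_i = (n_i/n_T)·P. Kp = p_B p_E / (p_D p_A) = 0.0253.

Kp = 0.0253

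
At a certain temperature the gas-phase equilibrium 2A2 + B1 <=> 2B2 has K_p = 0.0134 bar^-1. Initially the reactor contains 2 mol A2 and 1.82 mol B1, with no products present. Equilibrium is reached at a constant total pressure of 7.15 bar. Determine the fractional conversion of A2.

X = 0.172

Take 2 mol A2 as basis and let X be its fractional conversion, so ξ = X.
Mole table: n_A2 = 2 − 2X; n_B1 = 1.82 − X; n_B2 = 2X.
n_T = Σnᵢ = 3.82 − X.
Mole fractions y_i = n_i/n_T; K_p = p_B2^2 / (p_A2^2 p_B1) with p_i = y_i·P.
Setting this equal to 0.0134 bar^-1 and taking the physical root (0 < X < 1) gives X = 0.172.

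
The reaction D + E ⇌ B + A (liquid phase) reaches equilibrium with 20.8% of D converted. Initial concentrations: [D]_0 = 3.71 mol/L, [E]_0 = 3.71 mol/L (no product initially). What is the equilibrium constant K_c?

Let X = conversion of D.
Concentrations: [D] = 3.71 − 3.71X; [E] = 3.71 − 3.71X; [B] = 3.71X; [A] = 3.71X.
At X = 0.208: [D] = 2.94, [E] = 2.94, [B] = 0.772, [A] = 0.772.
K_c = [B] [A] / ([D] [E]) = 0.069.

K_c = 0.069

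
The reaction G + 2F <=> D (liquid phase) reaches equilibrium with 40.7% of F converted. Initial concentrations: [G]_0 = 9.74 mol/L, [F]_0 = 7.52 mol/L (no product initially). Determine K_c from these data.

K_c = 0.00937 (mol/L)^-2

Let X = conversion of F.
Concentrations: [G] = 9.74 − 3.76X; [F] = 7.52 − 7.52X; [D] = 3.76X.
At X = 0.407: [G] = 8.21, [F] = 4.46, [D] = 1.53.
K_c = [D] / ([G] [F]^2) = 0.00937 (mol/L)^-2.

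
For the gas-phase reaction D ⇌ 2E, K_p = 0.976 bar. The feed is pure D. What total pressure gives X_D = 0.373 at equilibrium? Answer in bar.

P = 1.51 bar

Let X = conversion of D (basis 1 mol D); extent of reaction ξ = X.
Moles: n_D = 1 − X; n_E = 2X.
n_T = Σnᵢ = 1 + X.
K_p = p_E^2 / (p_D) with p_i = (n_i/n_T)·P.
At X = 0.373: the mole-fraction product g(X) = Π y_i^ν_i = 0.6465. Since K_p = g(X)·P^{1}, P = (K_p/g)^(1/1) = (0.976/0.6465)^(1/1) = 1.51 bar.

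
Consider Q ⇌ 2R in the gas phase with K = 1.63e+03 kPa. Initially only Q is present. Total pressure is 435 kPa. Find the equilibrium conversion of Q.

Basis: 1 mol Q initially; let X = conversion of Q. Extent ξ = X.
Mole table: n_Q = 1 − X; n_R = 2X.
Total moles n_T = 1 + X.
With p_i = (n_i/n_T)P, K = p_R^2 / (p_Q).
Substituting and setting equal to 1.63e+03 kPa gives a polynomial in X; the root in (0,1) is X = 0.695.

X = 0.695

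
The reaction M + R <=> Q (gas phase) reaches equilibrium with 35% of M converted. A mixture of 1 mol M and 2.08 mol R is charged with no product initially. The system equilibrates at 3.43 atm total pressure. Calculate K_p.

Take 1 mol M as basis and let X be its fractional conversion, so ξ = X.
Mole table: n_M = 1 − X; n_R = 2.08 − X; n_Q = X.
Total moles n_T = 3.08 − X.
At X = 0.35: n_M = 0.65, n_R = 1.73, n_Q = 0.35, n_T = 2.73.
p_i = (n_i/n_T)·P. K_p = p_Q / (p_M p_R) = 0.248 atm^-1.

K_p = 0.248 atm^-1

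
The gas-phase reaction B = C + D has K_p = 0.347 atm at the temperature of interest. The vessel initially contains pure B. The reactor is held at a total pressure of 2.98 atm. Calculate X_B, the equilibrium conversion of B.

Basis: 1 mol B initially; let X = conversion of B. Extent ξ = X.
Moles: n_B = 1 − X; n_C = X; n_D = X.
Total moles n_T = 1 + X.
Mole fractions y_i = n_i/n_T; K_p = p_C p_D / (p_B) with p_i = y_i·P.
Setting this equal to 0.347 atm and taking the physical root (0 < X < 1) gives X = 0.323.

X = 0.323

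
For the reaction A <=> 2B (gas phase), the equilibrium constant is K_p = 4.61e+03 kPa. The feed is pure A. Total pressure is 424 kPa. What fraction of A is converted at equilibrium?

X = 0.855

Let X = conversion of A (basis 1 mol A); extent of reaction ξ = X.
At extent ξ: n_A = 1 − X; n_B = 2X.
n_T = Σnᵢ = 1 + X.
With p_i = (n_i/n_T)P, K_p = p_B^2 / (p_A).
This yields a degree-2 equation in X; solving on (0,1), X = 0.855.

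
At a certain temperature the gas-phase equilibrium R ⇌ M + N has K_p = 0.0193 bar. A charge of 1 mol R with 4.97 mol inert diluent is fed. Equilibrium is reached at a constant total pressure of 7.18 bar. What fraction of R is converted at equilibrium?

Let X = conversion of R (basis 1 mol R); extent of reaction ξ = X.
Species balance: n_R = 1 − X; n_M = X; n_N = X; n_I = 4.97 (inert).
n_T = Σnᵢ = 5.97 + X.
With p_i = (n_i/n_T)P, K_p = p_M p_N / (p_R).
This yields a degree-2 equation in X; solving on (0,1), X = 0.120.

X = 0.120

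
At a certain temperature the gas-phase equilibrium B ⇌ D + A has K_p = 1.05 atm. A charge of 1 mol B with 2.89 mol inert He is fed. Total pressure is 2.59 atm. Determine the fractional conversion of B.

Let X = conversion of B (basis 1 mol B); extent of reaction ξ = X.
Species balance: n_B = 1 − X; n_D = X; n_A = X; n_I = 2.89 (inert).
Total moles n_T = 3.89 + X.
Mole fractions y_i = n_i/n_T; K_p = p_D p_A / (p_B) with p_i = y_i·P.
Substituting and setting equal to 1.05 atm gives a polynomial in X; the root in (0,1) is X = 0.722.

X = 0.722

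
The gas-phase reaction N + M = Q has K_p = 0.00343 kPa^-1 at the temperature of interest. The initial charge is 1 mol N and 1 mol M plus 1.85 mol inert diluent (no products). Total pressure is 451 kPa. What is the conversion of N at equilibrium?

Let X = conversion of N (basis 1 mol N); extent of reaction ξ = X.
Mole table: n_N = 1 − X; n_M = 1 − X; n_Q = X; n_I = 1.85 (inert).
Total moles n_T = 3.85 − X.
y_i = n_i/n_T, p_i = y_i·P. K_p = p_Q / (p_N p_M).
Setting this equal to 0.00343 kPa^-1 and taking the physical root (0 < X < 1) gives X = 0.245.

X = 0.245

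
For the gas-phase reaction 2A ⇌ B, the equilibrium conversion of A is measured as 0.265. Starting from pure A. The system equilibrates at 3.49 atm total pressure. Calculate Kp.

Basis: 1 mol A initially; let X = conversion of A. Extent ξ = 0.5X.
Mole table: n_A = 1 − X; n_B = 0.5X.
Total moles n_T = 1 − 0.5X.
At X = 0.265: n_A = 0.735, n_B = 0.133, n_T = 0.867.
p_i = (n_i/n_T)·P. Kp = p_B / (p_A^2) = 0.061 atm^-1.

Kp = 0.061 atm^-1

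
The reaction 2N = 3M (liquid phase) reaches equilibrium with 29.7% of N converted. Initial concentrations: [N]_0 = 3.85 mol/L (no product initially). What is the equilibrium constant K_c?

K_c = 0.689 mol/L

Let X = conversion of N.
Concentrations: [N] = 3.85 − 3.85X; [M] = 5.78X.
At X = 0.297: [N] = 2.71, [M] = 1.72.
K_c = [M]^3 / ([N]^2) = 0.689 mol/L.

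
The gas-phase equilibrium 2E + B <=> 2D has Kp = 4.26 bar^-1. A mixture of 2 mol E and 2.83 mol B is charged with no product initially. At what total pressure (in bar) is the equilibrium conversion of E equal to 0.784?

P = 6.12 bar

Let X = conversion of E (basis 2 mol E); extent of reaction ξ = X.
Mole table: n_E = 2 − 2X; n_B = 2.83 − X; n_D = 2X.
Total moles n_T = 4.83 − X.
Kp = p_D^2 / (p_E^2 p_B) with p_i = (n_i/n_T)·P.
At X = 0.784: the mole-fraction product g(X) = Π y_i^ν_i = 26.05. Since Kp = g(X)·P^{-1}, P = (g/Kp)^(1/1) = (26.05/4.26)^(1/1) = 6.12 bar.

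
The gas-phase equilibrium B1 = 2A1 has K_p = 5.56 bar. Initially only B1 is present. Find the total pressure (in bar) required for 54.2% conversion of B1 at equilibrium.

Let X = conversion of B1 (basis 1 mol B1); extent of reaction ξ = X.
At extent ξ: n_B1 = 1 − X; n_A1 = 2X.
n_T = Σnᵢ = 1 + X.
K_p = p_A1^2 / (p_B1) with p_i = (n_i/n_T)·P.
At X = 0.542: the mole-fraction product g(X) = Π y_i^ν_i = 1.664. Since K_p = g(X)·P^{1}, P = (K_p/g)^(1/1) = (5.56/1.664)^(1/1) = 3.34 bar.

P = 3.34 bar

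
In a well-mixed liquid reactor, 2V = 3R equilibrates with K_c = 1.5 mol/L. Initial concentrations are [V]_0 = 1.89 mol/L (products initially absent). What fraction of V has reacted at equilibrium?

Let X = conversion of V; extent ξ = 1.89X/2 mol/L.
Concentrations: [V] = 1.89 − 1.89X; [R] = 2.83X.
K_c = [R]^3 / ([V]^2).
Equating to 1.5 mol/L: the physical root is X = 0.426.

X = 0.426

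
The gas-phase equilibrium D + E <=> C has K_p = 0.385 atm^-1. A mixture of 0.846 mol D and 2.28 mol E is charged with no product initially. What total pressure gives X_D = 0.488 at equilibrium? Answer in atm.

P = 3.6 atm

Take 0.846 mol D as basis and let X be its fractional conversion, so ξ = 0.846X.
Moles: n_D = 0.846 − 0.846X; n_E = 2.28 − 0.846X; n_C = 0.846X.
Summing: n_T = 3.13 − 0.846X.
K_p = p_C / (p_D p_E) with p_i = (n_i/n_T)·P.
At X = 0.488: the mole-fraction product g(X) = Π y_i^ν_i = 1.385. Since K_p = g(X)·P^{-1}, P = (g/K_p)^(1/1) = (1.385/0.385)^(1/1) = 3.6 atm.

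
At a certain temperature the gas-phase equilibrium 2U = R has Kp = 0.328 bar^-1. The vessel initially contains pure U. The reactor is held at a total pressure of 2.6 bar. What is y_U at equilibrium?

Basis: 1 mol U initially; let X = conversion of U. Extent ξ = 0.5X.
Species balance: n_U = 1 − X; n_R = 0.5X.
Total moles n_T = 1 − 0.5X.
y_i = n_i/n_T, p_i = y_i·P. Kp = p_R / (p_U^2).
This yields a degree-2 equation in X; solving on (0,1), X = 0.524.
Then n_U = 0.476, n_T = 0.738, so y_U = 0.645.

y_U = 0.645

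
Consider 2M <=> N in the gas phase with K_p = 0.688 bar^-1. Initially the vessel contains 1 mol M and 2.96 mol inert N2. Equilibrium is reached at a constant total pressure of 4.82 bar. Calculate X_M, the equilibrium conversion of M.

Take 1 mol M as basis and let X be its fractional conversion, so ξ = 0.5X.
At extent ξ: n_M = 1 − X; n_N = 0.5X; n_I = 2.96 (inert).
Summing: n_T = 3.96 − 0.5X.
Mole fractions y_i = n_i/n_T; K_p = p_N / (p_M^2) with p_i = y_i·P.
Equating to 0.688 bar^-1 and solving on 0 < X < 1: X = 0.481.

X = 0.481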